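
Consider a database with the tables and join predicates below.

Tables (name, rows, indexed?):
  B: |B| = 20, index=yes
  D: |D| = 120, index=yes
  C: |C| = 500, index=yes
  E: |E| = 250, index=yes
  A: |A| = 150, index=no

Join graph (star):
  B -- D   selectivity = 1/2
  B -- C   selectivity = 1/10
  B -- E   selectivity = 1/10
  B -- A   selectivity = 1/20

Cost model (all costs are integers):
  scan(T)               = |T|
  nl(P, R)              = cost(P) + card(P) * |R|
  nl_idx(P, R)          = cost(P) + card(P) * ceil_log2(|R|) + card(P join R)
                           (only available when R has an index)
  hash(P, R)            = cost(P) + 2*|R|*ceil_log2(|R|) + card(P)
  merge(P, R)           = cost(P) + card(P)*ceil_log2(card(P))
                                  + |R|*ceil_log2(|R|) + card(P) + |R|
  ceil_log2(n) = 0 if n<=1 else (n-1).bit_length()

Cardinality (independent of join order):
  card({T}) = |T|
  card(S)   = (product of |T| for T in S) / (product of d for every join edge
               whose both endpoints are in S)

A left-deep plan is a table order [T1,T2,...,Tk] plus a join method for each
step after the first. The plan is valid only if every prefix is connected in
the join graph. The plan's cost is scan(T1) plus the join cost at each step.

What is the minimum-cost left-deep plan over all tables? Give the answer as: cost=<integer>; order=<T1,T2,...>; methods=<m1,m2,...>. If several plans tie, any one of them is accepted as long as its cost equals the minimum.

Selinger DP (subsets sized 1..n):
  {B}: scan cost=20, card=20
  {D}: scan cost=120, card=120
  {C}: scan cost=500, card=500
  {E}: scan cost=250, card=250
  {A}: scan cost=150, card=150
  {BD}: card=1200; try (B,hash)→440, (D,merge)→1100, (B,merge)→1200, (D,nl_idx)→1360, (D,hash)→1720, (B,nl_idx)→1920 …(+2); best=440 via (B,hash)
  {BC}: card=1000; try (C,nl_idx)→1200, (B,hash)→1200, (B,nl_idx)→4000, (C,merge)→5140, (B,merge)→5620, (C,hash)→9040 …(+2); best=1200 via (C,nl_idx)
  {BE}: card=500; try (E,nl_idx)→680, (B,hash)→700, (B,nl_idx)→2000, (E,merge)→2390, (B,merge)→2620, (E,hash)→4040 …(+2); best=680 via (E,nl_idx)
  {AB}: card=150; try (B,hash)→500, (B,nl_idx)→1050, (A,merge)→1490, (B,merge)→1620, (A,hash)→2440, (A,nl)→3020 …(+1); best=500 via (B,hash)
  {BCD}: card=60000; try (D,hash)→3880, (C,hash)→10640, (D,merge)→13160, (C,merge)→19840, (D,nl_idx)→68200, (C,nl_idx)→71240 …(+2); best=3880 via (D,hash)
  {BDE}: card=30000; try (D,hash)→2860, (E,hash)→5640, (D,merge)→6640, (E,merge)→17090, (D,nl_idx)→34180, (E,nl_idx)→40040 …(+2); best=2860 via (D,hash)
  {ABD}: card=9000; try (D,hash)→2330, (D,merge)→2810, (A,hash)→4040, (D,nl_idx)→10550, (A,merge)→16190, (D,nl)→18500 …(+1); best=2330 via (D,hash)
  {BCE}: card=25000; try (E,hash)→6200, (C,hash)→10180, (C,merge)→10680, (E,merge)→14450, (C,nl_idx)→30180, (E,nl_idx)→34200 …(+2); best=6200 via (E,hash)
  {ABC}: card=7500; try (A,hash)→4600, (C,merge)→6850, (C,nl_idx)→9350, (C,hash)→9650, (A,merge)→13550, (C,nl)→75500 …(+1); best=4600 via (A,hash)
  {ABE}: card=3750; try (A,hash)→3580, (E,merge)→4100, (E,hash)→4650, (E,nl_idx)→5450, (A,merge)→7030, (E,nl)→38000 …(+1); best=3580 via (A,hash)
  {BCDE}: card=1500000; try (D,hash)→32880, (C,hash)→41860, (E,hash)→67880, (D,merge)→407160, (C,merge)→487860, (E,merge)→1026130 …(+6); best=32880 via (D,hash)
  {ABCD}: card=450000; try (D,hash)→13780, (C,hash)→20330, (A,hash)→66280, (D,merge)→110560, (C,merge)→142330, (D,nl_idx)→507100 …(+5); best=13780 via (D,hash)
  {ABDE}: card=225000; try (D,hash)→9010, (E,hash)→15330, (A,hash)→35260, (D,merge)→53290, (E,merge)→139580, (D,nl_idx)→254830 …(+5); best=9010 via (D,hash)
  {ABCE}: card=187500; try (E,hash)→16100, (C,hash)→16330, (A,hash)→33600, (C,merge)→57330, (E,merge)→111850, (C,nl_idx)→224830 …(+5); best=16100 via (E,hash)
  {ABCDE}: card=11250000; try (D,hash)→205280, (C,hash)→243010, (E,hash)→467780, (A,hash)→1535280, (D,merge)→3579560, (C,merge)→4289010 …(+9); best=205280 via (D,hash)

cost=205280; order=B,C,A,E,D; methods=nl_idx,hash,hash,hash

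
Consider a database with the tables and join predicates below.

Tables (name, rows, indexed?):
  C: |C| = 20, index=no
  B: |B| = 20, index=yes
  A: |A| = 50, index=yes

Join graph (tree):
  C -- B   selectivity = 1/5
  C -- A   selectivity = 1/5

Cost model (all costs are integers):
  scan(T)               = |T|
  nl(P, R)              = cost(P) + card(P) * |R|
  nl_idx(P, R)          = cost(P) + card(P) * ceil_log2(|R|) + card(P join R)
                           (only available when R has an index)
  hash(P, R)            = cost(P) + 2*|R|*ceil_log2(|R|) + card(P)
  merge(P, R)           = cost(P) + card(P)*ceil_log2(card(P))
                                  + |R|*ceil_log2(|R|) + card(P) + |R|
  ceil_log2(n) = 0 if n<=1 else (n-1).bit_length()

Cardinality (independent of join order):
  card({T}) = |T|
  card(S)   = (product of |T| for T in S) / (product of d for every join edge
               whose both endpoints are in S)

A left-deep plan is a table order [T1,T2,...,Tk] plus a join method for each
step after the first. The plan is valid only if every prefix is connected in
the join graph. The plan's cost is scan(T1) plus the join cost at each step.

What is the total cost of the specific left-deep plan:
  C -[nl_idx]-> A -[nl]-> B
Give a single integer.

4340

step 1: scan C: cost=20, card=20
step 2: join A via nl_idx
    card(P join A) = 20*50/(5) = 200
    cost = 20 + 20*6 + 200 = 340
step 3: join B via nl
    card(P join B) = 200*20/(5) = 800
    cost = 340 + 200*20 = 4340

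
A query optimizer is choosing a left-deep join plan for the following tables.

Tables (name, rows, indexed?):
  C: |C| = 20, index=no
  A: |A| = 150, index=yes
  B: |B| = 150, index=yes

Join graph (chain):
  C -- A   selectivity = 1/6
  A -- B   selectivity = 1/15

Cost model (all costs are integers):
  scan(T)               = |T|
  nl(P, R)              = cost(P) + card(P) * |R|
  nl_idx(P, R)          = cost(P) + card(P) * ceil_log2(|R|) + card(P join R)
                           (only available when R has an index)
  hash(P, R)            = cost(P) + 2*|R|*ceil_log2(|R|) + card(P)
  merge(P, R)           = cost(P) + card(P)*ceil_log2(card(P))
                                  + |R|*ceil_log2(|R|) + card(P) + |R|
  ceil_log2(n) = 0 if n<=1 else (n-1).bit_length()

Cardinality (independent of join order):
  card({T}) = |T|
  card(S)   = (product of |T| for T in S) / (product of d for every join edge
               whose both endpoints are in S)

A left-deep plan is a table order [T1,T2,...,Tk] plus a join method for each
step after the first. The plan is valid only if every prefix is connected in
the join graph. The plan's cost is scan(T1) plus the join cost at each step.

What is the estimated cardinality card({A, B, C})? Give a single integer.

Tables in S: A(150), B(150), C(20)
Edges inside S: C-A(d=6), A-B(d=15)
numerator = 150 * 150 * 20 = 450000
denominator = 6 * 15 = 90
card(S) = 450000 / 90 = 5000

5000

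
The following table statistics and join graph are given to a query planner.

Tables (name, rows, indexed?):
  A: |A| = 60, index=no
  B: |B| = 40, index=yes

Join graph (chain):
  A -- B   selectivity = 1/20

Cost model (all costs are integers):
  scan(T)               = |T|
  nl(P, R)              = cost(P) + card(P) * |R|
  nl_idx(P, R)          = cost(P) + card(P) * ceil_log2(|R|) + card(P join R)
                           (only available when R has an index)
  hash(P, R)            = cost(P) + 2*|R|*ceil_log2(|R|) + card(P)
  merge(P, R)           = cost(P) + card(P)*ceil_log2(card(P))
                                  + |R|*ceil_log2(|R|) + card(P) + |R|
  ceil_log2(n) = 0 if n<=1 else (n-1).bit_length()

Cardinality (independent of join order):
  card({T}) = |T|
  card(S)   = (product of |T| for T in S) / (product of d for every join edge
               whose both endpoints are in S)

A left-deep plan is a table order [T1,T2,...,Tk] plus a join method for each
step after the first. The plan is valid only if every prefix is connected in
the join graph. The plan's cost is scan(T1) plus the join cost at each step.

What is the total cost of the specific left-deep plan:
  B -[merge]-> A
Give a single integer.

step 1: scan B: cost=40, card=40
step 2: join A via merge
    card(P join A) = 40*60/(20) = 120
    cost = 40 + 40*6 + 60*6 + 40 + 60 = 740

740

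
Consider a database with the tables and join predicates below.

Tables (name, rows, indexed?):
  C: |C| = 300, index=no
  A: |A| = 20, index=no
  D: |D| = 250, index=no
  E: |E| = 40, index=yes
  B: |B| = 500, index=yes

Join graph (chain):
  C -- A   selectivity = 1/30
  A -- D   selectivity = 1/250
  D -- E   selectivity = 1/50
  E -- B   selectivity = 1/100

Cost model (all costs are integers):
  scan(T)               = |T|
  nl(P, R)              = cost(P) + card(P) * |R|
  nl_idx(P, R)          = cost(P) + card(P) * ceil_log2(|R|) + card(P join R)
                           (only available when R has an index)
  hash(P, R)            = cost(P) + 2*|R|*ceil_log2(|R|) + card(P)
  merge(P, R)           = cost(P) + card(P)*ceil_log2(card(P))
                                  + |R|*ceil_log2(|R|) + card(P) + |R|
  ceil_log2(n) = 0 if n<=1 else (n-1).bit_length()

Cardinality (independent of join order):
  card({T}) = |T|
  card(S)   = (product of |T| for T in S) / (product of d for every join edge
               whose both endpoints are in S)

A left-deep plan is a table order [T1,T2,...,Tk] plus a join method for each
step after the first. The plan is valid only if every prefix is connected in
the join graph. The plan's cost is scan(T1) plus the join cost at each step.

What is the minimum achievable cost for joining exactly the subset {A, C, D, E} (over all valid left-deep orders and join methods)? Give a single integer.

Selinger DP over subsets of {A,C,D,E}:
  {C}: scan cost=300, card=300
  {A}: scan cost=20, card=20
  {D}: scan cost=250, card=250
  {E}: scan cost=40, card=40
  {AC}: card=200; try (A,hash)→800, (C,merge)→3140, (A,merge)→3420, (C,hash)→5440, (C,nl)→6020, (A,nl)→6300; best=800 via (A,hash)
  {AD}: card=20; try (A,hash)→700, (D,merge)→2390, (A,merge)→2620, (D,hash)→4040, (D,nl)→5020, (A,nl)→5250; best=700 via (A,hash)
  {DE}: card=200; try (E,hash)→980, (E,nl_idx)→1950, (D,merge)→2570, (E,merge)→2780, (D,hash)→4080, (D,nl)→10040 …(+1); best=980 via (E,hash)
  {ACD}: card=200; try (C,merge)→3820, (D,merge)→4850, (D,hash)→5000, (C,hash)→6120, (C,nl)→6700, (D,nl)→50800; best=3820 via (C,merge)
  {ADE}: card=16; try (E,nl_idx)→836, (E,merge)→1100, (E,hash)→1200, (A,hash)→1380, (E,nl)→1500, (A,merge)→2900 …(+1); best=836 via (E,nl_idx)
  {ACDE}: card=160; try (C,merge)→3916, (E,hash)→4500, (E,nl_idx)→5180, (C,nl)→5636, (E,merge)→5900, (C,hash)→6252 …(+1); best=3916 via (C,merge)

3916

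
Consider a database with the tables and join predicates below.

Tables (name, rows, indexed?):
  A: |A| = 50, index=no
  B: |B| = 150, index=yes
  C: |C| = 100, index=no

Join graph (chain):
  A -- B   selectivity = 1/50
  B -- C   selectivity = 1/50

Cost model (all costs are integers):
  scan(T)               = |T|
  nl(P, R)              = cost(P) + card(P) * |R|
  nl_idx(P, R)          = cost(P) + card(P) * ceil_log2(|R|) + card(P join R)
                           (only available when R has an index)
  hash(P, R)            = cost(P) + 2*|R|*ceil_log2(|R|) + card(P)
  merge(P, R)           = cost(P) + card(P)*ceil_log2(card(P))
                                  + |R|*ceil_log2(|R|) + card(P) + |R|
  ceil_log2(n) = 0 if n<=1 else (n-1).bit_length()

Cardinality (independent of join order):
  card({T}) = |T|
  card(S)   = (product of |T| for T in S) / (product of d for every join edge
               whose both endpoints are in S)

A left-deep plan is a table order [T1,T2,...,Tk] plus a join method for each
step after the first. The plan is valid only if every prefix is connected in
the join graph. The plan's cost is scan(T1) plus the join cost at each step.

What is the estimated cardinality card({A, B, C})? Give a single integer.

Tables in S: A(50), B(150), C(100)
Edges inside S: A-B(d=50), B-C(d=50)
numerator = 50 * 150 * 100 = 750000
denominator = 50 * 50 = 2500
card(S) = 750000 / 2500 = 300

300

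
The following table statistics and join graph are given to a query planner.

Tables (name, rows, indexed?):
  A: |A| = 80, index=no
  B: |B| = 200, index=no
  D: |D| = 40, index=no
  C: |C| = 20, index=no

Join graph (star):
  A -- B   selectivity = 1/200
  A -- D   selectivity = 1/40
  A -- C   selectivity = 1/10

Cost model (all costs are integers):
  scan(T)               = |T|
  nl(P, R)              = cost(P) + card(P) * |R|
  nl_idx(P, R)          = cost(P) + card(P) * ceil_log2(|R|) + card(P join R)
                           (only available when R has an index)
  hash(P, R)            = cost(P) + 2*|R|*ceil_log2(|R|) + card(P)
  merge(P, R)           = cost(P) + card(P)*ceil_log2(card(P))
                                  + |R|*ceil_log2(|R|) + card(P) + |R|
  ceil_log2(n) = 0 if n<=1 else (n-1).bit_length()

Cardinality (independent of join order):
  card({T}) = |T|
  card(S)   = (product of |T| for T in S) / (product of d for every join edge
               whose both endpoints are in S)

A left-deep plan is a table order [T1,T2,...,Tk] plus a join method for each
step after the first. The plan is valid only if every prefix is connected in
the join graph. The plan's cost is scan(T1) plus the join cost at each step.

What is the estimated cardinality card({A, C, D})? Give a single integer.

160

Tables in S: A(80), C(20), D(40)
Edges inside S: A-D(d=40), A-C(d=10)
numerator = 80 * 20 * 40 = 64000
denominator = 40 * 10 = 400
card(S) = 64000 / 400 = 160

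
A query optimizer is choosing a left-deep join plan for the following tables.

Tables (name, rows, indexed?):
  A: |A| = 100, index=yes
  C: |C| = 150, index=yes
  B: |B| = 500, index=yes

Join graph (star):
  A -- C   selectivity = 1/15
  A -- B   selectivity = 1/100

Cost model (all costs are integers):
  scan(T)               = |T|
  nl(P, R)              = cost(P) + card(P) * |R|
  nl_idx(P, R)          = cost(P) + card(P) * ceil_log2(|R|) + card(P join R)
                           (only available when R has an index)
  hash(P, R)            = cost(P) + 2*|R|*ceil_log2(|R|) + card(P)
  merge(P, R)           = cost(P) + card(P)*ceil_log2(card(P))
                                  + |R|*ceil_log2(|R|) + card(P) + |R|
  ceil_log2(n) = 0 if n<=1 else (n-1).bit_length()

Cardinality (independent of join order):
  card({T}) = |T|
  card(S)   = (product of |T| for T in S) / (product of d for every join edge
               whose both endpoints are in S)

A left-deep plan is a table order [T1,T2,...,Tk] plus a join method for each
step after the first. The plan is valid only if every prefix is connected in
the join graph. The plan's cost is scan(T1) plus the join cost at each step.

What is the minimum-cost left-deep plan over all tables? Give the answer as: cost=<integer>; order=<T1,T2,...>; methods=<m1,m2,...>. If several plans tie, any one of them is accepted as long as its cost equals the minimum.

Selinger DP (subsets sized 1..n):
  {A}: scan cost=100, card=100
  {C}: scan cost=150, card=150
  {B}: scan cost=500, card=500
  {AC}: card=1000; try (A,hash)→1700, (C,nl_idx)→1900, (A,nl_idx)→2200, (C,merge)→2250, (A,merge)→2300, (C,hash)→2600 …(+2); best=1700 via (A,hash)
  {AB}: card=500; try (B,nl_idx)→1500, (A,hash)→2400, (A,nl_idx)→4500, (B,merge)→5900, (A,merge)→6300, (B,hash)→9200 …(+2); best=1500 via (B,nl_idx)
  {ABC}: card=5000; try (C,hash)→4400, (C,merge)→7850, (C,nl_idx)→10500, (B,hash)→11700, (B,nl_idx)→15700, (B,merge)→17700 …(+2); best=4400 via (C,hash)

cost=4400; order=A,B,C; methods=nl_idx,hash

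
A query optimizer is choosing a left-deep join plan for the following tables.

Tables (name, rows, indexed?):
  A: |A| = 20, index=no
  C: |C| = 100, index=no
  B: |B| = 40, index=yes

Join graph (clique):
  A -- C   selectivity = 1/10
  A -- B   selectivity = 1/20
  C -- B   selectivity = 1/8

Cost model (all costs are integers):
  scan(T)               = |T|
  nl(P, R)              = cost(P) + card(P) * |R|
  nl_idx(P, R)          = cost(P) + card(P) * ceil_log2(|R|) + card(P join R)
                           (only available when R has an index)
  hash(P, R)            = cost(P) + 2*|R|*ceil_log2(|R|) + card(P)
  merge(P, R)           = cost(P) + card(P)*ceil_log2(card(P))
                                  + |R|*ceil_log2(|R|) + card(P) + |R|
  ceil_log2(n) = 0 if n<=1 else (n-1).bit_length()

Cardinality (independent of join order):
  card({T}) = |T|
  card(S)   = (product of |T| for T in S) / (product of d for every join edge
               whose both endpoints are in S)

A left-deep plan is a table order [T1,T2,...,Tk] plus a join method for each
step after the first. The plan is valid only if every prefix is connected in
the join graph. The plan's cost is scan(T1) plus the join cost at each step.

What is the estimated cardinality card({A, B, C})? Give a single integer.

Tables in S: A(20), B(40), C(100)
Edges inside S: A-C(d=10), A-B(d=20), C-B(d=8)
numerator = 20 * 40 * 100 = 80000
denominator = 10 * 20 * 8 = 1600
card(S) = 80000 / 1600 = 50

50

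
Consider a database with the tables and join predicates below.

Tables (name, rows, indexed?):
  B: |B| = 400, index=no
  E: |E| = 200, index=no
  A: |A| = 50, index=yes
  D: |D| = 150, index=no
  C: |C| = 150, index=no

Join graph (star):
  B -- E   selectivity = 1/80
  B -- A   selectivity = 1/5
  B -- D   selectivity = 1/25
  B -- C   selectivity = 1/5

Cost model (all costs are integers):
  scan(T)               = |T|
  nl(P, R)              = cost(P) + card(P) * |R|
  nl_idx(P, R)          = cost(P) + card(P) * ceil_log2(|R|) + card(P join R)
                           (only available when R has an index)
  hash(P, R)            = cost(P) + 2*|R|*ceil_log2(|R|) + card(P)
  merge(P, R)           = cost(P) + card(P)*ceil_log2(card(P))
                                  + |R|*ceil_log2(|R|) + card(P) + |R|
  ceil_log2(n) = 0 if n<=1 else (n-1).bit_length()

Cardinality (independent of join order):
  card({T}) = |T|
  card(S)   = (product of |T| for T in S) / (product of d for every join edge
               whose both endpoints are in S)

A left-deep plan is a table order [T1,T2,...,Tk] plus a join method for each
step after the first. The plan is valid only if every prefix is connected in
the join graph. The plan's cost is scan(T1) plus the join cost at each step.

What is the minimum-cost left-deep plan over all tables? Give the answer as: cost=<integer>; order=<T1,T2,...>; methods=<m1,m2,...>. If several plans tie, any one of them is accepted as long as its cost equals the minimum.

cost=76400; order=B,E,D,A,C; methods=hash,hash,hash,hash

Selinger DP (subsets sized 1..n):
  {B}: scan cost=400, card=400
  {E}: scan cost=200, card=200
  {A}: scan cost=50, card=50
  {D}: scan cost=150, card=150
  {C}: scan cost=150, card=150
  {BE}: card=1000; try (E,hash)→4000, (B,merge)→6000, (E,merge)→6200, (B,hash)→7600, (B,nl)→80200, (E,nl)→80400; best=4000 via (E,hash)
  {AB}: card=4000; try (A,hash)→1400, (B,merge)→4400, (A,merge)→4750, (A,nl_idx)→6800, (B,hash)→7300, (B,nl)→20050 …(+1); best=1400 via (A,hash)
  {BD}: card=2400; try (D,hash)→3200, (B,merge)→5500, (D,merge)→5750, (B,hash)→7500, (B,nl)→60150, (D,nl)→60400; best=3200 via (D,hash)
  {BC}: card=12000; try (C,hash)→3200, (B,merge)→5500, (C,merge)→5750, (B,hash)→7500, (B,nl)→60150, (C,nl)→60400; best=3200 via (C,hash)
  {ABE}: card=10000; try (A,hash)→5600, (E,hash)→8600, (A,merge)→15350, (A,nl_idx)→20000, (A,nl)→54000, (E,merge)→55200 …(+1); best=5600 via (A,hash)
  {BDE}: card=6000; try (D,hash)→7400, (E,hash)→8800, (D,merge)→16350, (E,merge)→36200, (D,nl)→154000, (E,nl)→483200; best=7400 via (D,hash)
  {BCE}: card=30000; try (C,hash)→7400, (C,merge)→16350, (E,hash)→18400, (C,nl)→154000, (E,merge)→185000, (E,nl)→2403200; best=7400 via (C,hash)
  {ABD}: card=24000; try (A,hash)→6200, (D,hash)→7800, (A,merge)→34750, (A,nl_idx)→41600, (D,merge)→54750, (A,nl)→123200 …(+1); best=6200 via (A,hash)
  {ABC}: card=120000; try (C,hash)→7800, (A,hash)→15800, (C,merge)→54750, (A,merge)→183550, (A,nl_idx)→195200, (C,nl)→601400 …(+1); best=7800 via (C,hash)
  {BCD}: card=72000; try (C,hash)→8000, (D,hash)→17600, (C,merge)→35750, (D,merge)→184550, (C,nl)→363200, (D,nl)→1803200; best=8000 via (C,hash)
  {ABDE}: card=60000; try (A,hash)→14000, (D,hash)→18000, (E,hash)→33400, (A,merge)→91750, (A,nl_idx)→103400, (D,merge)→156950 …(+4); best=14000 via (A,hash)
  {ABCE}: card=300000; try (C,hash)→18000, (A,hash)→38000, (E,hash)→131000, (C,merge)→156950, (A,nl_idx)→487400, (A,merge)→487750 …(+4); best=18000 via (C,hash)
  {BCDE}: card=180000; try (C,hash)→15800, (D,hash)→39800, (E,hash)→83200, (C,merge)→92750, (D,merge)→488750, (C,nl)→907400 …(+3); best=15800 via (C,hash)
  {ABCD}: card=720000; try (C,hash)→32600, (A,hash)→80600, (D,hash)→130200, (C,merge)→391550, (A,nl_idx)→1160000, (A,merge)→1304350 …(+4); best=32600 via (C,hash)
  {ABCDE}: card=1800000; try (C,hash)→76400, (A,hash)→196400, (D,hash)→320400, (E,hash)→755800, (C,merge)→1035350, (A,nl_idx)→2895800 …(+7); best=76400 via (C,hash)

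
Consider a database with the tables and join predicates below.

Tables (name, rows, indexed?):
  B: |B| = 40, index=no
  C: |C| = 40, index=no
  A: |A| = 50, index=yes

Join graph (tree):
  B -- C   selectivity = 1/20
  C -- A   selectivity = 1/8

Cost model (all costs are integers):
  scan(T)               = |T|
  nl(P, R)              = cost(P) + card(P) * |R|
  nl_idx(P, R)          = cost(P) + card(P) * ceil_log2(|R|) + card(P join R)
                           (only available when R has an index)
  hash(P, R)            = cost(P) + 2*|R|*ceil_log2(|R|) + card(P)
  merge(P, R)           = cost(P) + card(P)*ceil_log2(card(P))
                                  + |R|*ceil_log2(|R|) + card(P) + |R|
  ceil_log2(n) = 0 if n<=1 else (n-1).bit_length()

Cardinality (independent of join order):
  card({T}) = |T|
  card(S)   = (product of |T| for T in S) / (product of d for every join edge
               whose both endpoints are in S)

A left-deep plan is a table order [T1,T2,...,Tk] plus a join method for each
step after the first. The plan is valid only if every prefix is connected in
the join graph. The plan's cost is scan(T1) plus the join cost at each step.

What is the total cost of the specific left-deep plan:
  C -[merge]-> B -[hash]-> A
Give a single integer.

1280

step 1: scan C: cost=40, card=40
step 2: join B via merge
    card(P join B) = 40*40/(20) = 80
    cost = 40 + 40*6 + 40*6 + 40 + 40 = 600
step 3: join A via hash
    card(P join A) = 80*50/(8) = 500
    cost = 600 + 2*50*6 + 80 = 1280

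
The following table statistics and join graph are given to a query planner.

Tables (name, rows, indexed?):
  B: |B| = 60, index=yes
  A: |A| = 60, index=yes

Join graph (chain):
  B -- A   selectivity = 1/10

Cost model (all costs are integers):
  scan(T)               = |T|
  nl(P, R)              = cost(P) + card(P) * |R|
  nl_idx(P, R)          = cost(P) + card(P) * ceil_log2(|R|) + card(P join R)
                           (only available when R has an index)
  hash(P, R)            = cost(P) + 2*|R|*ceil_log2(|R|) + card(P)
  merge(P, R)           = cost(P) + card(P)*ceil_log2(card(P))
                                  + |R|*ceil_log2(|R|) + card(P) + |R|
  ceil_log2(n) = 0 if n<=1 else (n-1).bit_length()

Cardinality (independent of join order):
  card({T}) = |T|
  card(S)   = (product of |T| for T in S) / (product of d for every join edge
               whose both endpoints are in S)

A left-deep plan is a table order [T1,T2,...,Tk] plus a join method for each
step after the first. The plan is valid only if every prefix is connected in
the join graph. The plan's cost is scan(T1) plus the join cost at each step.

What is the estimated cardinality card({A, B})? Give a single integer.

360

Tables in S: A(60), B(60)
Edges inside S: B-A(d=10)
numerator = 60 * 60 = 3600
denominator = 10 = 10
card(S) = 3600 / 10 = 360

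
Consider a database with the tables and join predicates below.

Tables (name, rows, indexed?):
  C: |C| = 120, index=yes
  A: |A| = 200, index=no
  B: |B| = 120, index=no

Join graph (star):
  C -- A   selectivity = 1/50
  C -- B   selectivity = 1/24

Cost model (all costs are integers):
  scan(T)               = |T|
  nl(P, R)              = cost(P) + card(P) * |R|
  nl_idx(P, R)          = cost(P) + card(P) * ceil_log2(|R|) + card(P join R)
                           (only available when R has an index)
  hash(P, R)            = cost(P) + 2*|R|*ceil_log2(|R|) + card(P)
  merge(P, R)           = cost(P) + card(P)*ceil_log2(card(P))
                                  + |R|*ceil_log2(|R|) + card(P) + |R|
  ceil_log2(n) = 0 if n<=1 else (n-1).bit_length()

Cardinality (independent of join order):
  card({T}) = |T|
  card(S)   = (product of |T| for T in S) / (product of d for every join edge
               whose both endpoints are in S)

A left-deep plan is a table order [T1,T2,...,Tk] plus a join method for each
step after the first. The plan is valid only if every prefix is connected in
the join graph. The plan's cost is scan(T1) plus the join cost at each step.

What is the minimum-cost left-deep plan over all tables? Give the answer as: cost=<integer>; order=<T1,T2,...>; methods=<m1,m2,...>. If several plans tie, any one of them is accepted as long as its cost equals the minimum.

cost=4240; order=A,C,B; methods=hash,hash

Selinger DP (subsets sized 1..n):
  {C}: scan cost=120, card=120
  {A}: scan cost=200, card=200
  {B}: scan cost=120, card=120
  {AC}: card=480; try (C,hash)→2080, (C,nl_idx)→2080, (A,merge)→2880, (C,merge)→2960, (A,hash)→3440, (A,nl)→24120 …(+1); best=2080 via (C,hash)
  {BC}: card=600; try (C,nl_idx)→1560, (C,hash)→1920, (B,hash)→1920, (C,merge)→2040, (B,merge)→2040, (C,nl)→14520 …(+1); best=1560 via (C,nl_idx)
  {ABC}: card=2400; try (B,hash)→4240, (A,hash)→5360, (B,merge)→7840, (A,merge)→9960, (B,nl)→59680, (A,nl)→121560; best=4240 via (B,hash)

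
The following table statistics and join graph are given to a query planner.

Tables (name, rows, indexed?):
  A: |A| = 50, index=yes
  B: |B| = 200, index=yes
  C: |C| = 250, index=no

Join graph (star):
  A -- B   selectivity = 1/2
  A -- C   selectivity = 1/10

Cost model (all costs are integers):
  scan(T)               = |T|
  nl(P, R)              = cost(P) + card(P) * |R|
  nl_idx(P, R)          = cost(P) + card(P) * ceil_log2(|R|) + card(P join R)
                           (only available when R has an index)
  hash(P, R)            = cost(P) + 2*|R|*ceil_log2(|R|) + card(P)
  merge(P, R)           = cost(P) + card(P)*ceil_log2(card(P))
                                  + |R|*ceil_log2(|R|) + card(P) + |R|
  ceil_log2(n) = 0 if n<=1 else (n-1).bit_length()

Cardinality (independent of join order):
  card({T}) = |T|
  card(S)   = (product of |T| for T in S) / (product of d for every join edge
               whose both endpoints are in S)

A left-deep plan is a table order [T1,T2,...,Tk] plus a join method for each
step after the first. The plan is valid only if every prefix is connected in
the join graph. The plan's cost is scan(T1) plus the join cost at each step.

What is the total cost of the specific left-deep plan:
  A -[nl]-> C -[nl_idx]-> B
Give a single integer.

147550

step 1: scan A: cost=50, card=50
step 2: join C via nl
    card(P join C) = 50*250/(10) = 1250
    cost = 50 + 50*250 = 12550
step 3: join B via nl_idx
    card(P join B) = 1250*200/(2) = 125000
    cost = 12550 + 1250*8 + 125000 = 147550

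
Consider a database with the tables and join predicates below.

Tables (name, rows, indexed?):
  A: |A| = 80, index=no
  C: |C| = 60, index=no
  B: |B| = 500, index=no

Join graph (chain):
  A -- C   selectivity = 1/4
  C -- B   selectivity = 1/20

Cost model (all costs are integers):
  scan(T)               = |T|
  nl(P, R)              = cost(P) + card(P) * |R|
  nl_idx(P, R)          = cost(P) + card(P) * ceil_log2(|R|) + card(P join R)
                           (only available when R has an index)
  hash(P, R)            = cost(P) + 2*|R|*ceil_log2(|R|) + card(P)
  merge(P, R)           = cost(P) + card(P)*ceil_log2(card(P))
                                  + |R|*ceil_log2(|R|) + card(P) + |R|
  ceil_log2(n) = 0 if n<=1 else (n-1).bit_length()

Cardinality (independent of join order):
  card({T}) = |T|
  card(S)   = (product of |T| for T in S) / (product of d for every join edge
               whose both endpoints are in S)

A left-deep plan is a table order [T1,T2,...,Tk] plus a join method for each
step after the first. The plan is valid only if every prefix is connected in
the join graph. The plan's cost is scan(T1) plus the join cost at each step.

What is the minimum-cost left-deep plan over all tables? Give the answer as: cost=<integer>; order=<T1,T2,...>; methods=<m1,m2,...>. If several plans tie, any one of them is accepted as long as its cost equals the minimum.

Selinger DP (subsets sized 1..n):
  {A}: scan cost=80, card=80
  {C}: scan cost=60, card=60
  {B}: scan cost=500, card=500
  {AC}: card=1200; try (C,hash)→880, (A,merge)→1120, (C,merge)→1140, (A,hash)→1240, (A,nl)→4860, (C,nl)→4880; best=880 via (C,hash)
  {BC}: card=1500; try (C,hash)→1720, (B,merge)→5480, (C,merge)→5920, (B,hash)→9120, (B,nl)→30060, (C,nl)→30500; best=1720 via (C,hash)
  {ABC}: card=30000; try (A,hash)→4340, (B,hash)→11080, (B,merge)→20280, (A,merge)→20360, (A,nl)→121720, (B,nl)→600880; best=4340 via (A,hash)

cost=4340; order=B,C,A; methods=hash,hash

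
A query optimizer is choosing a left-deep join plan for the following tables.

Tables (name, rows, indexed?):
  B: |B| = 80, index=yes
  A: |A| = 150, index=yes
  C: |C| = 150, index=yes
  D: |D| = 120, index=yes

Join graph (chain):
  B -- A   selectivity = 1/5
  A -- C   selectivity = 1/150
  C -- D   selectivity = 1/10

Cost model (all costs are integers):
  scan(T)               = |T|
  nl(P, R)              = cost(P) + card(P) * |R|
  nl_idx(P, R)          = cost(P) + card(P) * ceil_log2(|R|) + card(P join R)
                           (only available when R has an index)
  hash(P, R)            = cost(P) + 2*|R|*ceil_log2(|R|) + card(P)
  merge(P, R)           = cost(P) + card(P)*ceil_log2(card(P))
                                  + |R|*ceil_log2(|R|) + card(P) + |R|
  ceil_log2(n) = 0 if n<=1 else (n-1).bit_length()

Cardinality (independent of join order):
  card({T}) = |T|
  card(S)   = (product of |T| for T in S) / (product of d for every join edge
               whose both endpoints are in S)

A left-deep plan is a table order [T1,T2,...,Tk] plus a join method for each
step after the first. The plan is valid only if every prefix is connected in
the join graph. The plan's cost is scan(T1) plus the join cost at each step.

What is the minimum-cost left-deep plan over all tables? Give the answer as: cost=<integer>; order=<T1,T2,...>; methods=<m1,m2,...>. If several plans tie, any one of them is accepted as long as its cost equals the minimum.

Selinger DP (subsets sized 1..n):
  {B}: scan cost=80, card=80
  {A}: scan cost=150, card=150
  {C}: scan cost=150, card=150
  {D}: scan cost=120, card=120
  {AB}: card=2400; try (B,hash)→1420, (A,merge)→2070, (B,merge)→2140, (A,hash)→2560, (A,nl_idx)→3120, (B,nl_idx)→3600 …(+2); best=1420 via (B,hash)
  {AC}: card=150; try (C,nl_idx)→1500, (A,nl_idx)→1500, (C,hash)→2700, (A,hash)→2700, (C,merge)→2850, (A,merge)→2850 …(+2); best=1500 via (C,nl_idx)
  {CD}: card=1800; try (D,hash)→1980, (C,merge)→2430, (D,merge)→2460, (C,hash)→2640, (C,nl_idx)→2880, (D,nl_idx)→3000 …(+2); best=1980 via (D,hash)
  {ABC}: card=2400; try (B,hash)→2770, (B,merge)→3490, (B,nl_idx)→4950, (C,hash)→6220, (B,nl)→13500, (C,nl_idx)→23020 …(+2); best=2770 via (B,hash)
  {ACD}: card=1800; try (D,hash)→3330, (D,merge)→3810, (D,nl_idx)→4350, (A,hash)→6180, (A,nl_idx)→18180, (D,nl)→19500 …(+2); best=3330 via (D,hash)
  {ABCD}: card=28800; try (B,hash)→6250, (D,hash)→6850, (B,merge)→25570, (D,merge)→34930, (B,nl_idx)→44730, (D,nl_idx)→48370 …(+2); best=6250 via (B,hash)

cost=6250; order=A,C,D,B; methods=nl_idx,hash,hash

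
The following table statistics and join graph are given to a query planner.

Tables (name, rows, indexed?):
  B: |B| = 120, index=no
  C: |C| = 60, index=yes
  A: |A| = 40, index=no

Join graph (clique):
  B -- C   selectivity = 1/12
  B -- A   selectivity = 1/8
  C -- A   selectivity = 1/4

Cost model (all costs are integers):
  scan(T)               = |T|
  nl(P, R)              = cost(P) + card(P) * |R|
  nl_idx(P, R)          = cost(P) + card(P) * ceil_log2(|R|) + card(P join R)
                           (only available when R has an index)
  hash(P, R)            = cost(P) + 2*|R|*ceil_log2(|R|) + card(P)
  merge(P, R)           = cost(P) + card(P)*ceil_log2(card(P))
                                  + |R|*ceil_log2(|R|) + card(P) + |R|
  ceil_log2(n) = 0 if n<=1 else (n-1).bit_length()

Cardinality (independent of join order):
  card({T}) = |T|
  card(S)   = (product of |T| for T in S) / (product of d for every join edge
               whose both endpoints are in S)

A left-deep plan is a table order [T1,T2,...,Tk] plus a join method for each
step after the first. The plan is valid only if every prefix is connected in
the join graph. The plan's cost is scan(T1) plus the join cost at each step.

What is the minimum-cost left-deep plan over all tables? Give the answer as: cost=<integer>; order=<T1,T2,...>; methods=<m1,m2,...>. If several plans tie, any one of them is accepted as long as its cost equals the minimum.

Selinger DP (subsets sized 1..n):
  {B}: scan cost=120, card=120
  {C}: scan cost=60, card=60
  {A}: scan cost=40, card=40
  {BC}: card=600; try (C,hash)→960, (C,nl_idx)→1440, (B,merge)→1440, (C,merge)→1500, (B,hash)→1800, (B,nl)→7260 …(+1); best=960 via (C,hash)
  {AB}: card=600; try (A,hash)→720, (B,merge)→1280, (A,merge)→1360, (B,hash)→1760, (B,nl)→4840, (A,nl)→4920; best=720 via (A,hash)
  {AC}: card=600; try (A,hash)→600, (C,merge)→740, (A,merge)→760, (C,hash)→800, (C,nl_idx)→880, (C,nl)→2440 …(+1); best=600 via (A,hash)
  {ABC}: card=750; try (C,hash)→2040, (A,hash)→2040, (B,hash)→2880, (C,nl_idx)→5070, (C,merge)→7740, (A,merge)→7840 …(+4); best=2040 via (C,hash)

cost=2040; order=B,A,C; methods=hash,hash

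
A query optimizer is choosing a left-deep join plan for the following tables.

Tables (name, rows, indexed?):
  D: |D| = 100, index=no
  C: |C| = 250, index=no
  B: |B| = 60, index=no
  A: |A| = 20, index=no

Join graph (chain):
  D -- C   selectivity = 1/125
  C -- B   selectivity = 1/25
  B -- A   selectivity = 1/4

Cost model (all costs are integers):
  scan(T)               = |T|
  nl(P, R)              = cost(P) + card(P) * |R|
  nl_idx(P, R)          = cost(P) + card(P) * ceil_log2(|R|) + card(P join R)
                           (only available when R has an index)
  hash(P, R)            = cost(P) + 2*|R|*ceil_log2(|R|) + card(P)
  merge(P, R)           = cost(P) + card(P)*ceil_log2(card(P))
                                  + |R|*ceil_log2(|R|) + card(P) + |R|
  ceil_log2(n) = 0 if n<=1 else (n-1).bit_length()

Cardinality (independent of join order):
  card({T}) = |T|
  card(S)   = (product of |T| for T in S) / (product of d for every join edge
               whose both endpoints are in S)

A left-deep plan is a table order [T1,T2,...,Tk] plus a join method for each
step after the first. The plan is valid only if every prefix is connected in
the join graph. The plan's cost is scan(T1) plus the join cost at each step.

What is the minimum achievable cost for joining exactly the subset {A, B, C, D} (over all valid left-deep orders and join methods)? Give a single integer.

3500

Selinger DP over subsets of {A,B,C,D}:
  {D}: scan cost=100, card=100
  {C}: scan cost=250, card=250
  {B}: scan cost=60, card=60
  {A}: scan cost=20, card=20
  {CD}: card=200; try (D,hash)→1900, (C,merge)→3150, (D,merge)→3300, (C,hash)→4200, (C,nl)→25100, (D,nl)→25250; best=1900 via (D,hash)
  {BC}: card=600; try (B,hash)→1220, (C,merge)→2730, (B,merge)→2920, (C,hash)→4120, (C,nl)→15060, (B,nl)→15250; best=1220 via (B,hash)
  {AB}: card=300; try (A,hash)→320, (B,merge)→560, (A,merge)→600, (B,hash)→760, (B,nl)→1220, (A,nl)→1260; best=320 via (A,hash)
  {BCD}: card=480; try (B,hash)→2820, (D,hash)→3220, (B,merge)→4120, (D,merge)→8620, (B,nl)→13900, (D,nl)→61220; best=2820 via (B,hash)
  {ABC}: card=3000; try (A,hash)→2020, (C,hash)→4620, (C,merge)→5570, (A,merge)→7940, (A,nl)→13220, (C,nl)→75320; best=2020 via (A,hash)
  {ABCD}: card=2400; try (A,hash)→3500, (D,hash)→6420, (A,merge)→7740, (A,nl)→12420, (D,merge)→41820, (D,nl)→302020; best=3500 via (A,hash)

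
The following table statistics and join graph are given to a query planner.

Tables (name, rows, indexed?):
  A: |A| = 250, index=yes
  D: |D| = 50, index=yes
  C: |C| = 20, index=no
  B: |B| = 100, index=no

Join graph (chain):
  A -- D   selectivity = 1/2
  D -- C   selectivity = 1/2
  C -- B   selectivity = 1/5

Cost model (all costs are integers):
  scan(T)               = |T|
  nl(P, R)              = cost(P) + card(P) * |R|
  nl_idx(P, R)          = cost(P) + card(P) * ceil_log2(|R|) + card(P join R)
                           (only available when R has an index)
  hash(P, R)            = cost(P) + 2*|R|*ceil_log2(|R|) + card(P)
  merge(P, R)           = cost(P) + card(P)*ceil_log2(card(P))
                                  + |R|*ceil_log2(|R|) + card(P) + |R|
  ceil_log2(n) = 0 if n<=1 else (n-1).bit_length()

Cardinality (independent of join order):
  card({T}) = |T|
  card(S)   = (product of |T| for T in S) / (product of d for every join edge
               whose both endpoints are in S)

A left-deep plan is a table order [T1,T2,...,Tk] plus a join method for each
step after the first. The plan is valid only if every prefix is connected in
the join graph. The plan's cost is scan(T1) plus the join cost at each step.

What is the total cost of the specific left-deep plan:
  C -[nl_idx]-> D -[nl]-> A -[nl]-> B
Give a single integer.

6375640

step 1: scan C: cost=20, card=20
step 2: join D via nl_idx
    card(P join D) = 20*50/(2) = 500
    cost = 20 + 20*6 + 500 = 640
step 3: join A via nl
    card(P join A) = 500*250/(2) = 62500
    cost = 640 + 500*250 = 125640
step 4: join B via nl
    card(P join B) = 62500*100/(5) = 1250000
    cost = 125640 + 62500*100 = 6375640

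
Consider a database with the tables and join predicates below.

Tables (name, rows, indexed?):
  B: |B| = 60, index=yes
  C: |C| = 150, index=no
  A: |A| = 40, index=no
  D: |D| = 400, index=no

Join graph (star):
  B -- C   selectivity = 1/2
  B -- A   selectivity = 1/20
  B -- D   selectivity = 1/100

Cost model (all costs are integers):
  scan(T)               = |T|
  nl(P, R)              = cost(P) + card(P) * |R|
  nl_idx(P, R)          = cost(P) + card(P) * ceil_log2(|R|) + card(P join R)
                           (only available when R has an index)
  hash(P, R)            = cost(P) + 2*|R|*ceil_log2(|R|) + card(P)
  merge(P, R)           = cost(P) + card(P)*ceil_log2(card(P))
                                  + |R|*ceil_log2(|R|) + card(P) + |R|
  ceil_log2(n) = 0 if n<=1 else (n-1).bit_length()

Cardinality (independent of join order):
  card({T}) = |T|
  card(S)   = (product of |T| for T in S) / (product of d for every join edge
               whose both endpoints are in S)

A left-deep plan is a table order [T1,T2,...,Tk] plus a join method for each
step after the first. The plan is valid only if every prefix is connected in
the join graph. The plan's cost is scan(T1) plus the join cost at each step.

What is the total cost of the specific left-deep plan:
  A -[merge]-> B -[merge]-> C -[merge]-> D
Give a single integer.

step 1: scan A: cost=40, card=40
step 2: join B via merge
    card(P join B) = 40*60/(20) = 120
    cost = 40 + 40*6 + 60*6 + 40 + 60 = 740
step 3: join C via merge
    card(P join C) = 120*150/(2) = 9000
    cost = 740 + 120*7 + 150*8 + 120 + 150 = 3050
step 4: join D via merge
    card(P join D) = 9000*400/(100) = 36000
    cost = 3050 + 9000*14 + 400*9 + 9000 + 400 = 142050

142050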